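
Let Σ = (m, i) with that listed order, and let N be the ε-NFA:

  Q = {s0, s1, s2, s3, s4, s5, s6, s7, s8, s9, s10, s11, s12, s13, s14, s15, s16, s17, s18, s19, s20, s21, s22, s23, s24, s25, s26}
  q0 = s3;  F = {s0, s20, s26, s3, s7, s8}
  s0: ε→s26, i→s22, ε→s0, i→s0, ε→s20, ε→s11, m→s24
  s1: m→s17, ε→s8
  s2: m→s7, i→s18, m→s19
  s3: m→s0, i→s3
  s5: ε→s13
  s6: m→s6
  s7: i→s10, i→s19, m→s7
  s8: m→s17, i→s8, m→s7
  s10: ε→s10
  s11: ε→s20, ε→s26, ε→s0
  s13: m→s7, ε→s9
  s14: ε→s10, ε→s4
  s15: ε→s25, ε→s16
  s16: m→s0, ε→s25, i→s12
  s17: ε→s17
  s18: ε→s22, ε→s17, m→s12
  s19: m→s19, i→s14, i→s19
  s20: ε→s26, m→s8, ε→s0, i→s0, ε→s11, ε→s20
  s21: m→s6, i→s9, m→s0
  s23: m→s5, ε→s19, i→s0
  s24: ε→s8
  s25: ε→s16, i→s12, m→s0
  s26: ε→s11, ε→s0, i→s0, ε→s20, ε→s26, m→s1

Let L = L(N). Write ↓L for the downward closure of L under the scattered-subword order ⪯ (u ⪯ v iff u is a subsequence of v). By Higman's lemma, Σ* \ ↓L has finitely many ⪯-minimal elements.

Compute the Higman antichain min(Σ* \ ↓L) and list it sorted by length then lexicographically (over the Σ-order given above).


A = [mmmi].

|Q|=27, |F|=6, |δ|=64 (30 ε).
min D↑ (5 st, q0=0, F={4}): 0:m→1,i→0 1:m→2,i→1 2:m→3,i→2 3:m→3,i→4 4:m→4,i→4 (ε-aug+det+¬).
'mmmi': |S_i|=[15, 14, 9, 6, 4] end={s10,s14,s19,s4} ∉↓L; 4/4 del acc.
1 words, ⪯-incomp.


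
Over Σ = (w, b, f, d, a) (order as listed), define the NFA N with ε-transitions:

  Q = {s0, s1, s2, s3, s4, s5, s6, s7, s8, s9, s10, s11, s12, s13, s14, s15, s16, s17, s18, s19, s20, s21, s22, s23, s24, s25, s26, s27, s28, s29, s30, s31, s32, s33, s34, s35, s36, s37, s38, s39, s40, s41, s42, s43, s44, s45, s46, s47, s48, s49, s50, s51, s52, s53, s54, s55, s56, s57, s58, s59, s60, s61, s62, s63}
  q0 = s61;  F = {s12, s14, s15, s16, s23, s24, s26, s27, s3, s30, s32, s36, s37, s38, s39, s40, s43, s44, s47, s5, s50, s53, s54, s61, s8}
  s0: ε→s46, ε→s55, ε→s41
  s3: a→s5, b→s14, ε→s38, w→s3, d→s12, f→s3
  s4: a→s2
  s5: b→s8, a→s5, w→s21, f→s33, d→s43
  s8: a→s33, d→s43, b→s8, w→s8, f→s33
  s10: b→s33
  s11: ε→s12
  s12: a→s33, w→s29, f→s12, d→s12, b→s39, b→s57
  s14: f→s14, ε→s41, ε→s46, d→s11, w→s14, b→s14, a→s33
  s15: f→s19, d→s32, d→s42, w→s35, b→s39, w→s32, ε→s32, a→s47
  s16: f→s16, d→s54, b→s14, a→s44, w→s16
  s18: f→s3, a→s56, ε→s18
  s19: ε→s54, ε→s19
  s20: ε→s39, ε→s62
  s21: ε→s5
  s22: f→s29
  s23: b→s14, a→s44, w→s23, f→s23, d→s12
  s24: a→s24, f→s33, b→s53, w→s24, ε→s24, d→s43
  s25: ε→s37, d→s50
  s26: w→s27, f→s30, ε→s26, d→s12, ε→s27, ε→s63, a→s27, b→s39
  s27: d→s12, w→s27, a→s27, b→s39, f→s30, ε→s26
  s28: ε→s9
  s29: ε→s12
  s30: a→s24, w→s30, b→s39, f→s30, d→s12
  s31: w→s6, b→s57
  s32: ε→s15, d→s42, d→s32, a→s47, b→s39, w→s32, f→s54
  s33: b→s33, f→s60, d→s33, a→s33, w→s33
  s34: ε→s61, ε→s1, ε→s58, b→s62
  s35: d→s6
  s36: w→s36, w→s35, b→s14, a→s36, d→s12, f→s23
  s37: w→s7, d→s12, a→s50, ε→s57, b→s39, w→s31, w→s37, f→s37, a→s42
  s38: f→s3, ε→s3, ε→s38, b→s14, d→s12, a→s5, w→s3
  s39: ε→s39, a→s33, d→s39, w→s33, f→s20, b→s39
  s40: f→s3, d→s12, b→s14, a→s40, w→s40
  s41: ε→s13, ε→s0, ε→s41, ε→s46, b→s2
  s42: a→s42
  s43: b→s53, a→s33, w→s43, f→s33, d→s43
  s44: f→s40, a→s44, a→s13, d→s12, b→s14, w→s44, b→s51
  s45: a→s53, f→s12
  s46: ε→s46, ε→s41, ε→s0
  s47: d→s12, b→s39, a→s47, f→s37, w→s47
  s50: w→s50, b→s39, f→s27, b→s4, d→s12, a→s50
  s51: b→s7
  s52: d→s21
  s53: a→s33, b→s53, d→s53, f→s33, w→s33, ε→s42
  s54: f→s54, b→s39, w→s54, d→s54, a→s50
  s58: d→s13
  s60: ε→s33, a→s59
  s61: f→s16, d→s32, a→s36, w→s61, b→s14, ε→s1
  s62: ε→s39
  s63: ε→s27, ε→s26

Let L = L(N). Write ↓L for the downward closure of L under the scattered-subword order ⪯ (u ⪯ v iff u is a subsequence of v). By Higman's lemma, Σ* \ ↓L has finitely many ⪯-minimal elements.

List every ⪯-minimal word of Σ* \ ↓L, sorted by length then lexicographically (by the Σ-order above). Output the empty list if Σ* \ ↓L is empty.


|Q|=64, |F|=25, |δ|=202 (43 ε).
min D↑ (23 st, q0=0, F={6}): 0:w→0,b→1,f→2,d→3,a→4 1:w→1,b→1,f→1,d→5,a→6 2:w→2,b→1,f→2,d→7,a→8 3:w→3,b→9,f→7,d→3,a→10 4:w→4,b→1,f→11,d→5,a→4 5:w→5,b→9,f→5,d→5,a→6 6:w→6,b→6,f→6,d→6,a→6 7:w→7,b→9,f→7,d→7,a→12 8:w→8,b→1,f→13,d→5,a→8 9:w→6,b→9,f→9,d→9,a→6 10:w→10,b→9,f→14,d→5,a→10 11:w→11,b→1,f→11,d→5,a→8 12:w→12,b→9,f→15,d→5,a→12 13:w→13,b→1,f→16,d→5,a→13 14:w→14,b→9,f→14,d→5,a→12 15:w→15,b→9,f→17,d→5,a→15 16:w→16,b→1,f→16,d→5,a→18 17:w→17,b→9,f→17,d→5,a→19 18:w→18,b→20,f→6,d→21,a→18 19:w→19,b→22,f→6,d→21,a→19 20:w→20,b→20,f→6,d→21,a→6 21:w→21,b→22,f→6,d→21,a→6 22:w→6,b→22,f→6,d→22,a→6.
'ba': run [50, 24, 5] end={s2,s33,s42,s59,s60} ∉↓L; 2/2 deletions ∈↓L.
'dbw': run [50, 31, 11, 3] end={s33,s59,s60} — reject; 3/3 del acc.
'ada': |S_i|=[50, 43, 14, 4] end={s33,s42,s59,s60} rej; 3/3 deletions ∈↓L.
'faffaf': N↓-sim [50, 43, 36, 31, 27, 10, 3] end={s33,s59,s60} rej; 6/6 del acc.
4 minimals (antichain).

Antichain: [ba, dbw, ada, faffaf].


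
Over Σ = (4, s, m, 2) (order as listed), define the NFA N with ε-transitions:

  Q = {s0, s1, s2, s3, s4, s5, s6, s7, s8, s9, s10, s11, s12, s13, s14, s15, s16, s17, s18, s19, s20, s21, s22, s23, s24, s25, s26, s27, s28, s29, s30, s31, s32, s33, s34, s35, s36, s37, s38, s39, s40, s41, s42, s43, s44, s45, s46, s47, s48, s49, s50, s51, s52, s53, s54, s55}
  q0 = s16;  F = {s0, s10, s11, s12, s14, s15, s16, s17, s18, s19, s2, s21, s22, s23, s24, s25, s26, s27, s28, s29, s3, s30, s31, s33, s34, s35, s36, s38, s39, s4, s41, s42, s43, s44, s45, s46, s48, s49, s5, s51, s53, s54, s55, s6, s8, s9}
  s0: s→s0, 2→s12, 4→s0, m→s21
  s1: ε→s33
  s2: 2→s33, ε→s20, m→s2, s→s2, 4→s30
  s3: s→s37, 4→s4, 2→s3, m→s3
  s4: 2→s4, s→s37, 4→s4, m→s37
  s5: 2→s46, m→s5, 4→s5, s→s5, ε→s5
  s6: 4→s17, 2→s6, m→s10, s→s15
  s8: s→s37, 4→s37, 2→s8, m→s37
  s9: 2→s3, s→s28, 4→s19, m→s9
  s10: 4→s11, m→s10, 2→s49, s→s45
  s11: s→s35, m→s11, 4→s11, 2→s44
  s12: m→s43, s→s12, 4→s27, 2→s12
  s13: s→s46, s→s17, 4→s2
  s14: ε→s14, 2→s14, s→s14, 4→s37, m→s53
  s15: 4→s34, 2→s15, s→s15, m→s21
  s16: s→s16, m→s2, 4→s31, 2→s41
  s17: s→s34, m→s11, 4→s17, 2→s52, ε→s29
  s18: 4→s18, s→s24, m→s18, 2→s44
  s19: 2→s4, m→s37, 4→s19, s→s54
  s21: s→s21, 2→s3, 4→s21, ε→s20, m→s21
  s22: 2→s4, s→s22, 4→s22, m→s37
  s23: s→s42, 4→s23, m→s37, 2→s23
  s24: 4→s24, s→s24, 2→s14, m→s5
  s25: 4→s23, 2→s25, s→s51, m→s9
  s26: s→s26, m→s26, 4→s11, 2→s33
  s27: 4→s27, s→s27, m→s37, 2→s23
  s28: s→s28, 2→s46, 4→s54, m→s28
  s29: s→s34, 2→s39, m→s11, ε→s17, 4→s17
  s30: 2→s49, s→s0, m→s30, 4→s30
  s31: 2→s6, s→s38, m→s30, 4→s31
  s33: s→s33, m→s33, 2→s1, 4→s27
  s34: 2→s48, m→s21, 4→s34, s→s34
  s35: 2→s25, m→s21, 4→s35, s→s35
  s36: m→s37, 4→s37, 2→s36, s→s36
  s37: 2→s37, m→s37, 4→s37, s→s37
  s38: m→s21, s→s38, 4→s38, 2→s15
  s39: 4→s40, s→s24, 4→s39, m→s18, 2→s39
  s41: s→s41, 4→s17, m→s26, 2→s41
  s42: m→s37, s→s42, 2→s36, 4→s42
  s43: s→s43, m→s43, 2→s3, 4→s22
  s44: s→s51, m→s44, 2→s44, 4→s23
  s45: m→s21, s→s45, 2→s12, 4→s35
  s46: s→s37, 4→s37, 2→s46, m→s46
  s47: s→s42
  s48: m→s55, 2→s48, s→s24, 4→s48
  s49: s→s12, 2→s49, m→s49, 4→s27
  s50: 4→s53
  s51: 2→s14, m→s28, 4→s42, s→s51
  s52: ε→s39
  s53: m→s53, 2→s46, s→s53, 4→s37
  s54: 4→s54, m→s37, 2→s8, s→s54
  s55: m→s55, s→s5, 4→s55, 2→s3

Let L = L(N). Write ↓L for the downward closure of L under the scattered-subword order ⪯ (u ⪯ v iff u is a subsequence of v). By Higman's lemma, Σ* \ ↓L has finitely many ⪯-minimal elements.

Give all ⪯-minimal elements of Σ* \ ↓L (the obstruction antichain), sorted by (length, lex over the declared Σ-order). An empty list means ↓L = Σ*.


Antichain: [m24m, 4sm2s, 242s24].

|Q|=56, |F|=46, |δ|=202 (8 ε).
min D↑ (46 st, q0=0, F={22}): 0:4→1,s→0,m→2,2→3 1:4→1,s→4,m→5,2→6 2:4→5,s→2,m→2,2→7 3:4→8,s→3,m→9,2→3 4:4→4,s→4,m→10,2→11 5:4→5,s→12,m→5,2→13 6:4→8,s→11,m→14,2→6 7:4→15,s→7,m→7,2→7 8:4→8,s→16,m→17,2→18 9:4→17,s→9,m→9,2→7 10:4→10,s→10,m→10,2→19 11:4→16,s→11,m→10,2→11 12:4→12,s→12,m→10,2→20 13:4→15,s→20,m→13,2→13 14:4→17,s→21,m→14,2→13 15:4→15,s→15,m→22,2→23 16:4→16,s→16,m→10,2→24 17:4→17,s→25,m→17,2→26 18:4→18,s→27,m→28,2→18 19:4→29,s→22,m→19,2→19 20:4→15,s→20,m→30,2→20 21:4→25,s→21,m→10,2→20 22:4→22,s→22,m→22,2→22 23:4→23,s→31,m→22,2→23 24:4→24,s→27,m→32,2→24 25:4→25,s→25,m→10,2→33 26:4→23,s→34,m→26,2→26 27:4→27,s→27,m→35,2→36 28:4→28,s→27,m→28,2→26 29:4→29,s→22,m→22,2→29 30:4→37,s→30,m→30,2→19 31:4→31,s→31,m→22,2→38 32:4→32,s→35,m→32,2→19 33:4→23,s→34,m→39,2→33 34:4→31,s→34,m→40,2→36 35:4→35,s→35,m→35,2→41 36:4→22,s→36,m→42,2→36 37:4→37,s→37,m→22,2→29 38:4→22,s→38,m→22,2→38 39:4→43,s→40,m→39,2→19 40:4→44,s→40,m→40,2→41 41:4→22,s→22,m→41,2→41 42:4→22,s→42,m→42,2→41 43:4→43,s→44,m→22,2→29 44:4→44,s→44,m→22,2→45 45:4→22,s→22,m→22,2→45.
'm24m': run [51, 38, 24, 10, 1] end={s37} — reject; 4/4 deletions ∈↓L.
'4sm2s': run [51, 45, 32, 16, 5, 1] end={s37} ∉↓L; 5/5 single-dels accept.
'242s24': run [51, 45, 34, 25, 12, 6, 1] end={s37} rej; 6/6 deletions ∈↓L.
3 words, ⪯-incomp.


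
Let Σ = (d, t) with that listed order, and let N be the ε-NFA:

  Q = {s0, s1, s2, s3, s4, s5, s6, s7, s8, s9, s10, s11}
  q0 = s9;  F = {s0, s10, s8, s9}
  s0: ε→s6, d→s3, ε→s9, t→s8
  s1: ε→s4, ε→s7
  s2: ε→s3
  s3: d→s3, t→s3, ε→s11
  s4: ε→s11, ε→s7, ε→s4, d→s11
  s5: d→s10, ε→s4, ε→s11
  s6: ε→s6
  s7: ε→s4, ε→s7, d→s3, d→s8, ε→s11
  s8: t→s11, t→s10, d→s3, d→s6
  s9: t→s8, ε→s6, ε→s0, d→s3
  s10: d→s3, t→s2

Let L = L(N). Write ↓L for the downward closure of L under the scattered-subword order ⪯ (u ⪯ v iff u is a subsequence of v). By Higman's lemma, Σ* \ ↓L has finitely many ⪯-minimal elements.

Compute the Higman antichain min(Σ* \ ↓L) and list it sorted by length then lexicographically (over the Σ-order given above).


|Q|=12, |F|=4, |δ|=33 (17 ε).
min D↑ (4 st, q0=0, F={1}): 0:d→1,t→2 1:d→1,t→1 2:d→1,t→3 3:d→1,t→1.
'd': run [8, 3] end={s11,s3,s6} ∉↓L; 1/1 deletions ∈↓L.
'ttt': |S_i|=[8, 6, 4, 3] end={s11,s2,s3} — reject; 3/3 deletions ∈↓L.
2 words, ⪯-incomp.

A = [d, ttt].


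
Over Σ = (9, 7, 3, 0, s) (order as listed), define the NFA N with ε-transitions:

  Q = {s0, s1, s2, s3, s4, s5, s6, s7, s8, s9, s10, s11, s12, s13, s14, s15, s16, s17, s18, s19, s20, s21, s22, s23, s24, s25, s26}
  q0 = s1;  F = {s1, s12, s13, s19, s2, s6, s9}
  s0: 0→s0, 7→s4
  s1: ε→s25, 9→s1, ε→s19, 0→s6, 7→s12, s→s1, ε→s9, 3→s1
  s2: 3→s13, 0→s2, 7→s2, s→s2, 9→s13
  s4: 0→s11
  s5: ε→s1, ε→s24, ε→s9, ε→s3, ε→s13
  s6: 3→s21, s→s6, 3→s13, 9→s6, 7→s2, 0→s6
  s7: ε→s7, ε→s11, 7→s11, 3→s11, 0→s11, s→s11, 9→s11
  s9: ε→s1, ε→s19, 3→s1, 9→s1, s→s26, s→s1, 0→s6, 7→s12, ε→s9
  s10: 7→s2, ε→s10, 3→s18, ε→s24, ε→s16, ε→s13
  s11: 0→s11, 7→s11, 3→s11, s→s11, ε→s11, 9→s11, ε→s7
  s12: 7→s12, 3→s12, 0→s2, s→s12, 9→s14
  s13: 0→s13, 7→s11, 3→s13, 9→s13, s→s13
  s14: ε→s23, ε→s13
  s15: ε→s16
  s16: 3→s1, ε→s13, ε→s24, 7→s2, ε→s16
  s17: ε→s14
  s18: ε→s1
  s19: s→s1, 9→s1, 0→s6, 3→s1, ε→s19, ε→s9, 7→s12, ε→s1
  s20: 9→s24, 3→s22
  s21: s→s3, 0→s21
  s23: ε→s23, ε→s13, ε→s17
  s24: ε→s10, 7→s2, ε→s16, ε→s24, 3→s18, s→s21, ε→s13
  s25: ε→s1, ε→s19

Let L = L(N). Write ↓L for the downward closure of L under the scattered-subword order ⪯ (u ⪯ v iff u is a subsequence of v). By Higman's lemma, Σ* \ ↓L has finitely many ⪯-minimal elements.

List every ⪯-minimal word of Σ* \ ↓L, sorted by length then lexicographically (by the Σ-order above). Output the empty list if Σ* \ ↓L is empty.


|Q|=27, |F|=7, |δ|=100 (39 ε).
min D↑ (6 st, q0=0, F={5}): 0:9→0,7→1,3→0,0→2,s→0 1:9→3,7→1,3→1,0→4,s→1 2:9→2,7→4,3→3,0→2,s→2 3:9→3,7→5,3→3,0→3,s→3 4:9→3,7→4,3→3,0→4,s→4 5:9→5,7→5,3→5,0→5,s→5.
'797': run [16, 8, 6, 2] end={s11,s7} rej; 3/3 deletions ∈↓L.
'037': run [16, 7, 5, 2] end={s11,s7} — reject; 3/3 deletions ∈↓L.
2 minimals (antichain).

Antichain: [797, 037].


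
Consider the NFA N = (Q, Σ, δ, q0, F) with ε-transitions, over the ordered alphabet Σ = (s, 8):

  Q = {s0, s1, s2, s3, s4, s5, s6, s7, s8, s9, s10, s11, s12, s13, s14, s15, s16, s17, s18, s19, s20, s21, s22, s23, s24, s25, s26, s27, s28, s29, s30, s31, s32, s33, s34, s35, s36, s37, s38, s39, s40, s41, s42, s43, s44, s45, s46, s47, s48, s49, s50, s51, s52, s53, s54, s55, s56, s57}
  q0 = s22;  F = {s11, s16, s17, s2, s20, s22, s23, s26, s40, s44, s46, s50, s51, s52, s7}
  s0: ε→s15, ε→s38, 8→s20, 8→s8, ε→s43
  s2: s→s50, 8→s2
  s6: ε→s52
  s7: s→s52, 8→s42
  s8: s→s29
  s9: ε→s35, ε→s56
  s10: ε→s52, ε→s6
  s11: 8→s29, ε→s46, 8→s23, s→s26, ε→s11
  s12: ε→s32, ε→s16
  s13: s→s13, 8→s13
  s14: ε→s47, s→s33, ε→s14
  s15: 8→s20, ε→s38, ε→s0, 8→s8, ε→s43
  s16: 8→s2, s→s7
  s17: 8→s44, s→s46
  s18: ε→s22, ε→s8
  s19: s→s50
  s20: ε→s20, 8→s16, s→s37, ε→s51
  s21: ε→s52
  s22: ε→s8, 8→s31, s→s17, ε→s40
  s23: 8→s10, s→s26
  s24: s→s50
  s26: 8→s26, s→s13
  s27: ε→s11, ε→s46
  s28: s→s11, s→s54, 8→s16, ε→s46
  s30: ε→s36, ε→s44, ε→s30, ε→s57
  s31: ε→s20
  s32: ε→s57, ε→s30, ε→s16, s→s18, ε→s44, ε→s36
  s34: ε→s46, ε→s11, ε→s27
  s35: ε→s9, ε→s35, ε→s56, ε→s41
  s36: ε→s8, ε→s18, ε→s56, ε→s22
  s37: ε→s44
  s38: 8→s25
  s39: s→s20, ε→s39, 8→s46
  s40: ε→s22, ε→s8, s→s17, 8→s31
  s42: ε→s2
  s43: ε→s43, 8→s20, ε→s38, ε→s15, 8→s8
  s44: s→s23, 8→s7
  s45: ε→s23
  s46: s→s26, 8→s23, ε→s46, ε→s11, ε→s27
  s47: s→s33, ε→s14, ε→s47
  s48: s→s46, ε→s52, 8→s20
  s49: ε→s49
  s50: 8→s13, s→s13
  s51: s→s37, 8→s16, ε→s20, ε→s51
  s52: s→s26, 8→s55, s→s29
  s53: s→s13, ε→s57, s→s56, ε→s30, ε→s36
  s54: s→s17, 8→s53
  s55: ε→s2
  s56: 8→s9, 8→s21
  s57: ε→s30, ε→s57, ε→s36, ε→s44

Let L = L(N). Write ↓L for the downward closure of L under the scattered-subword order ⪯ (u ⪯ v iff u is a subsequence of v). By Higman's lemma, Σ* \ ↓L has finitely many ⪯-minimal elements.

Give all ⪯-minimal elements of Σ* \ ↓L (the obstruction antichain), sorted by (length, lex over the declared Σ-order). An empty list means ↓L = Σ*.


|Q|=58, |F|=15, |δ|=134 (74 ε).
min D↑ (13 st, q0=0, F={10}): 0:s→1,8→2 1:s→3,8→4 2:s→4,8→5 3:s→6,8→7 4:s→7,8→8 5:s→8,8→9 6:s→10,8→6 7:s→6,8→11 8:s→11,8→9 9:s→12,8→9 10:s→10,8→10 11:s→6,8→9 12:s→10,8→10 (ε-aug+det+¬).
'ssss': run [25, 18, 13, 4, 1] end={s13} — reject; 4/4 single-dels accept.
'888ss': N↓-sim [25, 18, 12, 6, 2, 1] end={s13} — reject; 5/5 del acc.
'888s8': run [25, 18, 12, 6, 2, 1] end={s13} ∉↓L; 5/5 single-dels accept.
3 words, ⪯-incomp.

min(Σ*\↓L) = [ssss, 888ss, 888s8].


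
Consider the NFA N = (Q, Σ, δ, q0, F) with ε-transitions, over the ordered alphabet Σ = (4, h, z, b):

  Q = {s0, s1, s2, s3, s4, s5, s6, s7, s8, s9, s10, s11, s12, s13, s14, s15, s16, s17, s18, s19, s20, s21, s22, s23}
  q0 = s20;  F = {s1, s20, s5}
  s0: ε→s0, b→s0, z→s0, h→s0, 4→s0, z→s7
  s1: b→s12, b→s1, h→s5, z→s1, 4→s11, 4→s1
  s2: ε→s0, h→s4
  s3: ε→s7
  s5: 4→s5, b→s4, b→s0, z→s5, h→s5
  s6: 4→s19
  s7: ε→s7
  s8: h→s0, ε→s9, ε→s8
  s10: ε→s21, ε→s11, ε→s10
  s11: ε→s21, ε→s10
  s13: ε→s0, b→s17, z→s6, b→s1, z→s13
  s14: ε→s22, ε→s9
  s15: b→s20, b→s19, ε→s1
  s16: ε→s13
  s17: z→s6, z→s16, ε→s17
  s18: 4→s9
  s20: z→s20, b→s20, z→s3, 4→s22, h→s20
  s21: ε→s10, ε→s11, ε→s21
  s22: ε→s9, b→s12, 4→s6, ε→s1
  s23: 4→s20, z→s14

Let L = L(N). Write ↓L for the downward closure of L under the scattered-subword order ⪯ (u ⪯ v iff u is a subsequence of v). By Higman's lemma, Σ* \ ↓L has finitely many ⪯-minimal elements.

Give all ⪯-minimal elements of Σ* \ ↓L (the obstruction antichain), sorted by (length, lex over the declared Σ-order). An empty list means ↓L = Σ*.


|Q|=24, |F|=3, |δ|=59 (22 ε).
min D↑ (4 st, q0=0, F={3}): 0:4→1,h→0,z→0,b→0 1:4→1,h→2,z→1,b→1 2:4→2,h→2,z→2,b→3 3:4→3,h→3,z→3,b→3.
'4hb': N↓-sim [15, 13, 4, 3] end={s0,s4,s7} rej; 3/3 deletions ∈↓L.
1 minimals (antichain).

Antichain: [4hb].


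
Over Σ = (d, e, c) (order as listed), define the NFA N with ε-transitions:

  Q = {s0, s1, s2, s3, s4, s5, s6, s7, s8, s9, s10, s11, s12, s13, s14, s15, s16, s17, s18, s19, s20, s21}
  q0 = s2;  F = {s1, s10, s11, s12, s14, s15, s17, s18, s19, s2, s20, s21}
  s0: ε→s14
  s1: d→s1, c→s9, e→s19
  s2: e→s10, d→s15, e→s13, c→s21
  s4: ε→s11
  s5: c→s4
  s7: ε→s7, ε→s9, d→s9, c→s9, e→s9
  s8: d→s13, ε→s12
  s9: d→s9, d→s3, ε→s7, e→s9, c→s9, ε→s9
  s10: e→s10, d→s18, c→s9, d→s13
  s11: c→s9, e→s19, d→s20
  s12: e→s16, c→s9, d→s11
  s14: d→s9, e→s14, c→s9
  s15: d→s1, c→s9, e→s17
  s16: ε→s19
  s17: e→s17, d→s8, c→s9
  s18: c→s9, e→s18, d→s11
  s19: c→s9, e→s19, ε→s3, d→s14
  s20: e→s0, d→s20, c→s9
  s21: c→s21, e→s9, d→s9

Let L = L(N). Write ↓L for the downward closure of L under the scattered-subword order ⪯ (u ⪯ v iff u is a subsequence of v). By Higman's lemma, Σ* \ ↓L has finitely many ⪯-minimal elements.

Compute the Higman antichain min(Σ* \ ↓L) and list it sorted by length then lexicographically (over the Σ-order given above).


Antichain: [dc, ec, cd, ce, ddedd, eddded].

|Q|=22, |F|=12, |δ|=56 (9 ε).
min D↑ (13 st, q0=0, F={6}): 0:d→1,e→2,c→3 1:d→4,e→5,c→6 2:d→7,e→2,c→6 3:d→6,e→6,c→3 4:d→4,e→8,c→6 5:d→9,e→5,c→6 6:d→6,e→6,c→6 7:d→10,e→7,c→6 8:d→11,e→8,c→6 9:d→10,e→8,c→6 10:d→12,e→8,c→6 11:d→6,e→11,c→6 12:d→12,e→11,c→6.
'dc': N↓-sim [19, 16, 3] end={s3,s7,s9} rej; 2/2 deletions ∈↓L.
'ec': N↓-sim [19, 15, 3] end={s3,s7,s9} — reject; 2/2 deletions ∈↓L.
'cd': N↓-sim [19, 4, 3] end={s3,s7,s9} ∉↓L; 2/2 single-dels accept.
'ce': N↓-sim [19, 4, 3] end={s3,s7,s9} rej; 2/2 del acc.
'ddedd': N↓-sim [19, 16, 13, 7, 4, 3] end={s3,s7,s9} — reject; 5/5 single-dels accept.
'eddded': |S_i|=[19, 15, 13, 9, 6, 5, 3] end={s3,s7,s9} rej; 6/6 del acc.
6 obstructions.


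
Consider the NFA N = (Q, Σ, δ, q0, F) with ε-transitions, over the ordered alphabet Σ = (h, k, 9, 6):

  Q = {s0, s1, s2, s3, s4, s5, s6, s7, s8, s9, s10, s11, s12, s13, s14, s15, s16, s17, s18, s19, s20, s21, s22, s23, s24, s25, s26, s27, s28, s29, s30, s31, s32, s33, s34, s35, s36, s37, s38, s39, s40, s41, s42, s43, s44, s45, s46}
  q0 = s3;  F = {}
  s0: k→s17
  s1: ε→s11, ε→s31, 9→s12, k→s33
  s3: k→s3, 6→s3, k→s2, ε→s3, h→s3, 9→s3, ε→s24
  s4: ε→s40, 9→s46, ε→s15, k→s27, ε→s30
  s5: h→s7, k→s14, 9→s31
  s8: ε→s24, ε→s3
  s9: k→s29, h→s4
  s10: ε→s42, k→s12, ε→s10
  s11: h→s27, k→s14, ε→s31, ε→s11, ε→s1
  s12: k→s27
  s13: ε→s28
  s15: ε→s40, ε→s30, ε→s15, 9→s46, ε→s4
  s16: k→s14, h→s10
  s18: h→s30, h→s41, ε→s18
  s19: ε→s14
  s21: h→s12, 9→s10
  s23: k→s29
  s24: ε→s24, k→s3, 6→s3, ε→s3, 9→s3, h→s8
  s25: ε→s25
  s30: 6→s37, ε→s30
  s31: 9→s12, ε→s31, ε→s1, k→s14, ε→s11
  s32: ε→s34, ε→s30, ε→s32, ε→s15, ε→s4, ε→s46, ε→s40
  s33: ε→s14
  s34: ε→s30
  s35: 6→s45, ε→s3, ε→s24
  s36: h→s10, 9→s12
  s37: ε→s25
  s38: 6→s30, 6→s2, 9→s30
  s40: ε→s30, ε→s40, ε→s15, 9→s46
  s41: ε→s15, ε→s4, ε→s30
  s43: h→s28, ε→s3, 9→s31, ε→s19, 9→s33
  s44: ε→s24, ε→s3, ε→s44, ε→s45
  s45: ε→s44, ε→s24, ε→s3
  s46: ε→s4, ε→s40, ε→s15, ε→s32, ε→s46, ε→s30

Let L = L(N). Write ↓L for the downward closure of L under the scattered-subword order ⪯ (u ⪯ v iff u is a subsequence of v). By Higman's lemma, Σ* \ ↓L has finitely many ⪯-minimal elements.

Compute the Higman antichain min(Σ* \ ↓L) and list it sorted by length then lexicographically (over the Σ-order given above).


A = [ε].

|Q|=47, |F|=0, |δ|=105 (61 ε).
min D↑ (1 st, q0=0, F={0}): 0:h→0,k→0,9→0,6→0 [Hopcroft].
ε ∈ L(D↑) ⇒ ↓L = ∅.


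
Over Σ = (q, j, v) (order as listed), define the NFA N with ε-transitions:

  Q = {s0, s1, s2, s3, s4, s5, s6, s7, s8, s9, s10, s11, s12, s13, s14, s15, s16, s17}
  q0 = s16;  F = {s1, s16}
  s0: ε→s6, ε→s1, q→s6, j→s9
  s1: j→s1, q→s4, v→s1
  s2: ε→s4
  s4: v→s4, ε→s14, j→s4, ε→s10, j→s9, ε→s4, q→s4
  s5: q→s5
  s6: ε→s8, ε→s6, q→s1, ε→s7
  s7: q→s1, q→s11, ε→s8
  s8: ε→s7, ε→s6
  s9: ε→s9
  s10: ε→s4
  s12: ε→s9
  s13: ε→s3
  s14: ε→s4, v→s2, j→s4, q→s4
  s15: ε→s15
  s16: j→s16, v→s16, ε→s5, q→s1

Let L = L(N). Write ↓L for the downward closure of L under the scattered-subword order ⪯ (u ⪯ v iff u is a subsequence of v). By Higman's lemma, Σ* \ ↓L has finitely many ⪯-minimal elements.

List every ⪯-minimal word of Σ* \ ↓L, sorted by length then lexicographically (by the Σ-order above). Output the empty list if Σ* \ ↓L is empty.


A = [qq].

|Q|=18, |F|=2, |δ|=38 (19 ε).
min D↑ (3 st, q0=0, F={2}): 0:q→1,j→0,v→0 1:q→2,j→1,v→1 2:q→2,j→2,v→2 [Hopcroft].
'qq': |S_i|=[8, 7, 6] end={s10,s14,s2,s4,s5,s9} ∉↓L; 2/2 del acc.
1 minimals (antichain).


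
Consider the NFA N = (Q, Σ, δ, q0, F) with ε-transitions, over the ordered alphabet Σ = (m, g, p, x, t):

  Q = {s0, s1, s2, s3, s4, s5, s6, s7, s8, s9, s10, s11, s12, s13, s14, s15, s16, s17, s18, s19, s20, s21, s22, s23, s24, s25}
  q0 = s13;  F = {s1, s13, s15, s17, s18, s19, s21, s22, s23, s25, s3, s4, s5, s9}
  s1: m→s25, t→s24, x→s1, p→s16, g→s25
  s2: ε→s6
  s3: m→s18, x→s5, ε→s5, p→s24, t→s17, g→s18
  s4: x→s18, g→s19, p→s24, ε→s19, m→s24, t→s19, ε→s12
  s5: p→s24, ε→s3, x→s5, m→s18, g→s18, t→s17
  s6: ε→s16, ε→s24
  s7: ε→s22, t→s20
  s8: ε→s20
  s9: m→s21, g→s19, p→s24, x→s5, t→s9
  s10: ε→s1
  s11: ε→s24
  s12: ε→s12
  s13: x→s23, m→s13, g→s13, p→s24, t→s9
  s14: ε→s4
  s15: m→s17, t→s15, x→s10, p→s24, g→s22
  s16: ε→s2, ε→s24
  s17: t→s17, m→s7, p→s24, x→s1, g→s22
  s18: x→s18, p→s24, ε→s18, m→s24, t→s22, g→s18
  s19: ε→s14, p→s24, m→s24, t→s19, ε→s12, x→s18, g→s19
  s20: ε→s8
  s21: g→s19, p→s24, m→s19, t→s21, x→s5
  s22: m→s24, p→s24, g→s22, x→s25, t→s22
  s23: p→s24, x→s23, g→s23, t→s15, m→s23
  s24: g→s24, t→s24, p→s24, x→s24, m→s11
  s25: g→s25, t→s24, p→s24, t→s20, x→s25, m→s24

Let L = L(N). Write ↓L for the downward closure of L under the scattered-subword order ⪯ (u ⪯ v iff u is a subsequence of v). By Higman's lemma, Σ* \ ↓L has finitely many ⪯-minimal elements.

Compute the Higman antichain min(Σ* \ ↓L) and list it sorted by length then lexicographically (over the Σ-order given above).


A = [p, tgm, xtxt, tmmm, txmm].

|Q|=26, |F|=14, |δ|=96 (19 ε).
min D↑ (13 st, q0=0, F={1}): 0:m→0,g→0,p→1,x→2,t→3 1:m→1,g→1,p→1,x→1,t→1 2:m→2,g→2,p→1,x→2,t→4 3:m→5,g→6,p→1,x→7,t→3 4:m→8,g→9,p→1,x→10,t→4 5:m→6,g→6,p→1,x→7,t→5 6:m→1,g→6,p→1,x→11,t→6 7:m→11,g→11,p→1,x→7,t→8 8:m→9,g→9,p→1,x→10,t→8 9:m→1,g→9,p→1,x→12,t→9 10:m→12,g→12,p→1,x→10,t→1 11:m→1,g→11,p→1,x→11,t→9 12:m→1,g→12,p→1,x→12,t→1.
'p': |S_i|=[25, 5] end={s11,s16,s2,s24,s6} ∉↓L; 1/1 single-dels accept.
'tgm': run [25, 23, 11, 2] end={s11,s24} rej; 3/3 deletions ∈↓L.
'xtxt': run [25, 18, 14, 10, 4] end={s11,s20,s24,s8} ∉↓L; 4/4 deletions ∈↓L.
'tmmm': |S_i|=[25, 23, 20, 12, 2] end={s11,s24} rej; 4/4 del acc.
'txmm': N↓-sim [25, 23, 16, 8, 2] end={s11,s24} — reject; 4/4 single-dels accept.
5 words, ⪯-incomp.


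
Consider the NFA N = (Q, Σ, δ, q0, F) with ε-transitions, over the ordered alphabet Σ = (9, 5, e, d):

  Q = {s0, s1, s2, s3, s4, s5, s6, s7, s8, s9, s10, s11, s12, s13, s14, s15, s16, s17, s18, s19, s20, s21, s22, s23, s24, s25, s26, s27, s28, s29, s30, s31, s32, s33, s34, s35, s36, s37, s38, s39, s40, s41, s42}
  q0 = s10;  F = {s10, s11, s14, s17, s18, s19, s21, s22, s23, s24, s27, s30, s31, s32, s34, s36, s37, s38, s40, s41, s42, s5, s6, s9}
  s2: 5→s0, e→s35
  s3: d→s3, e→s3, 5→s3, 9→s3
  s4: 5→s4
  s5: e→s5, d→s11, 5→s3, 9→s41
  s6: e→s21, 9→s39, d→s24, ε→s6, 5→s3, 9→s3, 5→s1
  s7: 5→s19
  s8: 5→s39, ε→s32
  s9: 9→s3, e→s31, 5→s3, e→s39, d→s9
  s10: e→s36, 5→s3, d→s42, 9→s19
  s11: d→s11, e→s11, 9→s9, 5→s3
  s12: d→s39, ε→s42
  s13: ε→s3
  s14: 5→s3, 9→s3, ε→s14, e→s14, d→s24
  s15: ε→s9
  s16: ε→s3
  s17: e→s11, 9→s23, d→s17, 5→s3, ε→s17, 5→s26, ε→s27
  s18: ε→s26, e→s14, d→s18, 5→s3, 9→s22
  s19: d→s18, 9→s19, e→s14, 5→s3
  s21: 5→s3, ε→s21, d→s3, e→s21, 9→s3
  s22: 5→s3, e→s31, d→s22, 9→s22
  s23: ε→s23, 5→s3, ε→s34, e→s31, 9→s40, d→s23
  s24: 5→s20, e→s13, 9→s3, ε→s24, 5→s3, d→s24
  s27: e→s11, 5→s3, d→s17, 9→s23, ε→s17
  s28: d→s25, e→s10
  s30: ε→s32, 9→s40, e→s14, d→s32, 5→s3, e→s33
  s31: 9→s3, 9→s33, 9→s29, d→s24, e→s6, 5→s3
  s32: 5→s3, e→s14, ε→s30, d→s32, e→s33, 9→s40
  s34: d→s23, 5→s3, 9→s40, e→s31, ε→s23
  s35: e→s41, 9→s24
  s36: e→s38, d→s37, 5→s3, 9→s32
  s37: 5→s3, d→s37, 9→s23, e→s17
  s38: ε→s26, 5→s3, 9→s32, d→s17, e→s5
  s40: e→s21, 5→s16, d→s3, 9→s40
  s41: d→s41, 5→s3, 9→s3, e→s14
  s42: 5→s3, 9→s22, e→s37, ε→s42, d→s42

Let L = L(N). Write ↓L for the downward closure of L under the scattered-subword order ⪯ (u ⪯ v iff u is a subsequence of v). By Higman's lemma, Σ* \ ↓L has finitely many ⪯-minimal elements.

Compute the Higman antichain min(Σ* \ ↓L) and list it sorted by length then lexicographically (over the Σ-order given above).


A = [5, 9e9, 9ede, e99d, eee99, d9eeed].

|Q|=43, |F|=24, |δ|=139 (20 ε).
min D↑ (22 st, q0=0, F={2}): 0:9→1,5→2,e→3,d→4 1:9→1,5→2,e→5,d→6 2:9→2,5→2,e→2,d→2 3:9→7,5→2,e→8,d→9 4:9→10,5→2,e→9,d→4 5:9→2,5→2,e→5,d→11 6:9→10,5→2,e→5,d→6 7:9→12,5→2,e→5,d→7 8:9→7,5→2,e→13,d→14 9:9→15,5→2,e→14,d→9 10:9→10,5→2,e→16,d→10 11:9→2,5→2,e→2,d→11 12:9→12,5→2,e→17,d→2 13:9→18,5→2,e→13,d→19 14:9→15,5→2,e→19,d→14 15:9→12,5→2,e→16,d→15 16:9→2,5→2,e→20,d→11 17:9→2,5→2,e→17,d→2 18:9→2,5→2,e→5,d→18 19:9→21,5→2,e→19,d→19 20:9→2,5→2,e→17,d→11 21:9→2,5→2,e→16,d→21 [Hopcroft].
'5': |S_i|=[33, 5] end={s1,s16,s20,s26,s3} — reject; 1/1 single-dels accept.
'9e9': |S_i|=[33, 24, 12, 4] end={s29,s3,s33,s39} ∉↓L; 3/3 del acc.
'9ede': run [33, 24, 12, 4, 2] end={s13,s3} rej; 4/4 single-dels accept.
'e99d': N↓-sim [33, 28, 20, 7, 1] end={s3} ∉↓L; 4/4 single-dels accept.
'eee99': run [33, 28, 26, 16, 14, 4] end={s29,s3,s33,s39} — reject; 5/5 del acc.
'd9eeed': N↓-sim [33, 28, 17, 11, 8, 3, 1] end={s3} — reject; 6/6 del acc.
6 minimals (antichain).


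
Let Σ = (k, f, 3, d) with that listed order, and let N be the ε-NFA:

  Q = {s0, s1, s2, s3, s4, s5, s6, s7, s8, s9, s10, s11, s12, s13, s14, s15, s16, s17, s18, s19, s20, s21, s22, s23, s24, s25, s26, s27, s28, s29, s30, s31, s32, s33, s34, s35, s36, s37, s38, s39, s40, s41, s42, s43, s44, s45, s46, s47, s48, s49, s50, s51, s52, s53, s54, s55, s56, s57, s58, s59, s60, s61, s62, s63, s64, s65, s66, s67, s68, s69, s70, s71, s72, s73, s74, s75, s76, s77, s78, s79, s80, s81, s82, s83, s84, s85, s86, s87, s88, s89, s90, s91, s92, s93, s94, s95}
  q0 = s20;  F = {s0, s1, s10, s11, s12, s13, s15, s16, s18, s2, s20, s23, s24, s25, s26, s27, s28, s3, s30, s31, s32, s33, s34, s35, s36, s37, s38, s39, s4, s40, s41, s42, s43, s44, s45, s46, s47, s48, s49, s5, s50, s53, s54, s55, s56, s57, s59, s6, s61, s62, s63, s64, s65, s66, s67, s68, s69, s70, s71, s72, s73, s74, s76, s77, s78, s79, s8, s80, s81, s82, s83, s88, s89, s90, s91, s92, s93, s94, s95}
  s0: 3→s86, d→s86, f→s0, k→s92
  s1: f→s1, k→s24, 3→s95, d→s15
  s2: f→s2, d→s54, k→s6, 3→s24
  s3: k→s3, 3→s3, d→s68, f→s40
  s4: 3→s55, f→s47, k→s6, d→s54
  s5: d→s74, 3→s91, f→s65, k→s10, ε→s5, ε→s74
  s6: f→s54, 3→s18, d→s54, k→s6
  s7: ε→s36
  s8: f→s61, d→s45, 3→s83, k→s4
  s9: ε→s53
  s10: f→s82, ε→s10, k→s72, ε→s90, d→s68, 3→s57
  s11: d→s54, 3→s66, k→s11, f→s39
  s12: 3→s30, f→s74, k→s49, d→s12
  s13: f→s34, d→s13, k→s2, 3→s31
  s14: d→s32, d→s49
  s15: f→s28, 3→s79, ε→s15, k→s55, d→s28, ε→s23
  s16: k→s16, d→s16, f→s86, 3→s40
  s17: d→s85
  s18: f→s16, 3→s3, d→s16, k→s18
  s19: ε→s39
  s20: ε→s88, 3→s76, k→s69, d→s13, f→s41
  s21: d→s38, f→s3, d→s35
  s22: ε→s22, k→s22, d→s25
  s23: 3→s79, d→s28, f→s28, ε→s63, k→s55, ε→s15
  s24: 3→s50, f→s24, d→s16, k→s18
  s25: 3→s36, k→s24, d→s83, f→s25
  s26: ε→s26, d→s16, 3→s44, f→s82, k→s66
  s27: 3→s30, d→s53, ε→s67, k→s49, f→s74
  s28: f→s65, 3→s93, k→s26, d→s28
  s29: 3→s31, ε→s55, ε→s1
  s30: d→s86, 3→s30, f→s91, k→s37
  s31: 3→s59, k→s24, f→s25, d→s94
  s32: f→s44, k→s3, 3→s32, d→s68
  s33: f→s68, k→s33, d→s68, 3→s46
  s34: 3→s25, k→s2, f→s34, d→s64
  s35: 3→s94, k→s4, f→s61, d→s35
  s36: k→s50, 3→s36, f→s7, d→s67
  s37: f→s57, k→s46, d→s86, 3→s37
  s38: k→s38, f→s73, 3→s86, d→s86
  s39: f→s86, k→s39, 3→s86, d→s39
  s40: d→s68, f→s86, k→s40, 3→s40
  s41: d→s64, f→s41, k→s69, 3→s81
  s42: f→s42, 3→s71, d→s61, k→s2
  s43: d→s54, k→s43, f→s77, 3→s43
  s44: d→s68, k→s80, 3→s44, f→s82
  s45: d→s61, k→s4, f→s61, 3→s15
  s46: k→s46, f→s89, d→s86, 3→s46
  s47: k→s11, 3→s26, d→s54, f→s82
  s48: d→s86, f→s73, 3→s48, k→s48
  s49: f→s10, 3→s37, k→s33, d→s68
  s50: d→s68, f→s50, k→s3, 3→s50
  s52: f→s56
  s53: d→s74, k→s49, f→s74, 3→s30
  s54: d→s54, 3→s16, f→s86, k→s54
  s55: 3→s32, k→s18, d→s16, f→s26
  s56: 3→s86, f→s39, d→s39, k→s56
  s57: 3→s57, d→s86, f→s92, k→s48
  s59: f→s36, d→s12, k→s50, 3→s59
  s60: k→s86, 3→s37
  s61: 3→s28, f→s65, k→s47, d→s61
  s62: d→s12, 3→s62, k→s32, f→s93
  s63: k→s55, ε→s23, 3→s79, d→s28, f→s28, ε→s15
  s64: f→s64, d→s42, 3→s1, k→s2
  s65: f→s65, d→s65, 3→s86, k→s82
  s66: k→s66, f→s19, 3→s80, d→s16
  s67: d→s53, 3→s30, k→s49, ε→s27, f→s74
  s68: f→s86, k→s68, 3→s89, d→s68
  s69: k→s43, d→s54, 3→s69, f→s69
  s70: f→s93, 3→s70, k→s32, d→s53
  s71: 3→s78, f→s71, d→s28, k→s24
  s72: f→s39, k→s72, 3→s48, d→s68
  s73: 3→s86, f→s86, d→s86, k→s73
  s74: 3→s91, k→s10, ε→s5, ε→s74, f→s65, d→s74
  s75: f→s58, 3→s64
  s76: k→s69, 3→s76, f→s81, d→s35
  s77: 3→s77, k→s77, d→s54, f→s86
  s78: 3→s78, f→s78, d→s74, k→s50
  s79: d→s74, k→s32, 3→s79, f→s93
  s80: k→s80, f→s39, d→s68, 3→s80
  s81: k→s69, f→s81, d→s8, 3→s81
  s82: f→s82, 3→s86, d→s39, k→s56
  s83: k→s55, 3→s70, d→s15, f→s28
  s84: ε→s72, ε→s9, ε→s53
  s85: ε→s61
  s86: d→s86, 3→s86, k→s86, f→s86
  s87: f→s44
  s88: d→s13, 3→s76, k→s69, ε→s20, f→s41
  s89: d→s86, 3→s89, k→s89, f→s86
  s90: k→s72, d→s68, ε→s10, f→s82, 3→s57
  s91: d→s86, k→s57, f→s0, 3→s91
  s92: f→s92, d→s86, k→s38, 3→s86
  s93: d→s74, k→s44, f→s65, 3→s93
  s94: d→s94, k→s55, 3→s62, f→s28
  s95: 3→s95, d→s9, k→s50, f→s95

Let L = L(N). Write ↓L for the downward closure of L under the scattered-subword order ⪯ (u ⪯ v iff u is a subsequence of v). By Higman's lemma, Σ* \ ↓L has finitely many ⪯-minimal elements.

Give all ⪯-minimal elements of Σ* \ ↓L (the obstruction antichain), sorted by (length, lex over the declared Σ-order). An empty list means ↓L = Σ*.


|Q|=96, |F|=79, |δ|=363 (28 ε).
min D↑ (74 st, q0=0, F={14}): 0:k→1,f→2,3→3,d→4 1:k→5,f→1,3→1,d→6 2:k→1,f→2,3→7,d→8 3:k→1,f→7,3→3,d→9 4:k→10,f→11,3→12,d→4 5:k→5,f→13,3→5,d→6 6:k→6,f→14,3→15,d→6 7:k→1,f→7,3→7,d→16 8:k→10,f→8,3→17,d→18 9:k→19,f→20,3→21,d→9 10:k→22,f→10,3→23,d→6 11:k→10,f→11,3→24,d→8 12:k→23,f→24,3→25,d→21 13:k→13,f→14,3→13,d→6 14:k→14,f→14,3→14,d→14 15:k→15,f→14,3→26,d→15 16:k→19,f→20,3→27,d→28 17:k→23,f→17,3→29,d→30 18:k→10,f→18,3→31,d→20 19:k→22,f→32,3→33,d→6 20:k→32,f→34,3→35,d→20 21:k→33,f→35,3→36,d→21 22:k→22,f→6,3→37,d→6 23:k→37,f→23,3→38,d→15 24:k→23,f→24,3→39,d→27 25:k→38,f→39,3→25,d→40 26:k→26,f→14,3→26,d→41 27:k→33,f→35,3→42,d→30 28:k→19,f→20,3→30,d→20 29:k→38,f→29,3→29,d→43 30:k→33,f→35,3→44,d→35 31:k→23,f→31,3→45,d→35 32:k→46,f→47,3→48,d→6 33:k→37,f→48,3→49,d→15 34:k→47,f→34,3→14,d→34 35:k→48,f→34,3→50,d→35 36:k→49,f→50,3→36,d→40 37:k→37,f→15,3→51,d→15 38:k→51,f→38,3→38,d→41 39:k→38,f→39,3→39,d→52 40:k→53,f→54,3→55,d→40 41:k→41,f→14,3→56,d→41 42:k→49,f→50,3→42,d→43 43:k→53,f→54,3→55,d→54 44:k→49,f→50,3→44,d→54 45:k→38,f→45,3→45,d→54 46:k→46,f→57,3→58,d→6 47:k→59,f→47,3→14,d→57 48:k→58,f→47,3→60,d→15 49:k→51,f→60,3→49,d→41 50:k→60,f→34,3→50,d→54 51:k→51,f→26,3→51,d→41 52:k→53,f→54,3→55,d→43 53:k→61,f→62,3→63,d→41 54:k→62,f→34,3→64,d→54 55:k→63,f→64,3→55,d→14 56:k→56,f→14,3→56,d→14 57:k→57,f→14,3→14,d→57 58:k→58,f→57,3→65,d→15 59:k→59,f→57,3→14,d→57 60:k→65,f→47,3→60,d→41 61:k→61,f→41,3→66,d→41 62:k→67,f→47,3→68,d→41 63:k→66,f→68,3→63,d→14 64:k→68,f→69,3→64,d→14 65:k→65,f→57,3→65,d→41 66:k→66,f→56,3→66,d→14 67:k→67,f→57,3→70,d→41 68:k→70,f→71,3→68,d→14 69:k→71,f→69,3→14,d→14 70:k→70,f→72,3→70,d→14 71:k→73,f→71,3→14,d→14 72:k→72,f→14,3→14,d→14 73:k→73,f→72,3→14,d→14.
'kdf': N↓-sim [83, 40, 7, 1] end={s86} rej; 3/3 deletions ∈↓L.
'kkff': N↓-sim [83, 40, 23, 10, 1] end={s86} ∉↓L; 4/4 deletions ∈↓L.
'3dff3': |S_i|=[83, 75, 59, 32, 10, 1] end={s86} — reject; 5/5 single-dels accept.
'fdddf3': N↓-sim [83, 73, 64, 56, 32, 10, 1] end={s86} rej; 6/6 del acc.
'd33d3d': |S_i|=[83, 75, 61, 44, 29, 12, 1] end={s86} — reject; 6/6 deletions ∈↓L.
5 minimals (antichain).

min(Σ*\↓L) = [kdf, kkff, 3dff3, fdddf3, d33d3d].


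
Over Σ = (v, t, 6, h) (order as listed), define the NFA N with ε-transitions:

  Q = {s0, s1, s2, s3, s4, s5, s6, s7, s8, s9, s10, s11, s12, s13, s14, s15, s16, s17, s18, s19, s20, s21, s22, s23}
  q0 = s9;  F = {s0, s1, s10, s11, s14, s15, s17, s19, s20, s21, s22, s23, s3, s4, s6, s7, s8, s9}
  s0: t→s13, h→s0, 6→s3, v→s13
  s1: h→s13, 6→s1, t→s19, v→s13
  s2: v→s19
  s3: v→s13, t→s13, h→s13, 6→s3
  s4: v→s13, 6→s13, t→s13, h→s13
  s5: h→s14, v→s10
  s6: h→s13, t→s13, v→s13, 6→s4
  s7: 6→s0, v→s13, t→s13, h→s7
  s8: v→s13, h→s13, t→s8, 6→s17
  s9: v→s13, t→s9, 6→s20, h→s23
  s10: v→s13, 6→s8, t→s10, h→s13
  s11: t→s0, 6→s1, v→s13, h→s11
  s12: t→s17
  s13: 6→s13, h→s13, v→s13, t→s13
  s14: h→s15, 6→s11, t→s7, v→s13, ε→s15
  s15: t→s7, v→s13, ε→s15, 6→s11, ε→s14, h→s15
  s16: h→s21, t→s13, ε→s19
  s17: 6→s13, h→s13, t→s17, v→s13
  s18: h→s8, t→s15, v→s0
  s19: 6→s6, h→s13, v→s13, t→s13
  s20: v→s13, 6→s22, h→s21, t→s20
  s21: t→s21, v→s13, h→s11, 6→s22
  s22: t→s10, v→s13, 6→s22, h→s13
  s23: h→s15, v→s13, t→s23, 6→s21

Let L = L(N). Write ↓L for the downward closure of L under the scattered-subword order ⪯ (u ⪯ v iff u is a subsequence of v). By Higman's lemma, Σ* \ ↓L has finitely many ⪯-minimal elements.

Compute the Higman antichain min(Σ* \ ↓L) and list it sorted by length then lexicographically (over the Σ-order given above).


|Q|=24, |F|=18, |δ|=89 (4 ε).
min D↑ (18 st, q0=0, F={1}): 0:v→1,t→0,6→2,h→3 1:v→1,t→1,6→1,h→1 2:v→1,t→2,6→4,h→5 3:v→1,t→3,6→5,h→6 4:v→1,t→7,6→4,h→1 5:v→1,t→5,6→4,h→8 6:v→1,t→9,6→8,h→6 7:v→1,t→7,6→10,h→1 8:v→1,t→11,6→12,h→8 9:v→1,t→1,6→11,h→9 10:v→1,t→10,6→13,h→1 11:v→1,t→1,6→14,h→11 12:v→1,t→15,6→12,h→1 13:v→1,t→13,6→1,h→1 14:v→1,t→1,6→14,h→1 15:v→1,t→1,6→16,h→1 16:v→1,t→1,6→17,h→1 17:v→1,t→1,6→1,h→1 (ε-aug+det+¬).
'v': run [19, 1] end={s13} — reject; 1/1 deletions ∈↓L.
'66h': |S_i|=[19, 14, 10, 1] end={s13} ∉↓L; 3/3 single-dels accept.
'hhtt': N↓-sim [19, 17, 11, 7, 1] end={s13} ∉↓L; 4/4 deletions ∈↓L.
'66t666': |S_i|=[19, 14, 10, 7, 5, 3, 1] end={s13} ∉↓L; 6/6 del acc.
4 words, ⪯-incomp.

Antichain: [v, 66h, hhtt, 66t666].


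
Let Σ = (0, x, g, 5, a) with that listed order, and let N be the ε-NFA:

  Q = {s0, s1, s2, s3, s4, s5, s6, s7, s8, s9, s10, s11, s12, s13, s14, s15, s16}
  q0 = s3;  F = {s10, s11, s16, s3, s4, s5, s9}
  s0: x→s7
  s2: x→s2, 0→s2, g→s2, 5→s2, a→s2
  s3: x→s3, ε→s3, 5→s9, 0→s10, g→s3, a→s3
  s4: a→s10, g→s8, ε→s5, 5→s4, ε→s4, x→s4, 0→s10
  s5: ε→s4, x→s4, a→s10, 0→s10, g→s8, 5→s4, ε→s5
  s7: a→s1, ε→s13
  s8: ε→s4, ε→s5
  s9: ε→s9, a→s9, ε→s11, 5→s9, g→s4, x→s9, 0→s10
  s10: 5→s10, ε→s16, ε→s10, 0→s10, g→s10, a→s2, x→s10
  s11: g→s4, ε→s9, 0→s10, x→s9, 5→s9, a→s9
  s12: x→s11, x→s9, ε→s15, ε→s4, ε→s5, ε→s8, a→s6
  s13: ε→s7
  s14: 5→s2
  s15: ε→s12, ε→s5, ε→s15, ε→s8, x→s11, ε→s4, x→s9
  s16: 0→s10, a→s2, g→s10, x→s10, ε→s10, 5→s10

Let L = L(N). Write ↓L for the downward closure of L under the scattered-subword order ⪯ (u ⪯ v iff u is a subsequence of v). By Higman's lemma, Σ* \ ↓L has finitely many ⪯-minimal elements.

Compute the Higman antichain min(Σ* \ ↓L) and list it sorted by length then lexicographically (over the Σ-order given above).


A = [0a, 5gaa].

|Q|=17, |F|=7, |δ|=72 (24 ε).
min D↑ (5 st, q0=0, F={3}): 0:0→1,x→0,g→0,5→2,a→0 1:0→1,x→1,g→1,5→1,a→3 2:0→1,x→2,g→4,5→2,a→2 3:0→3,x→3,g→3,5→3,a→3 4:0→1,x→4,g→4,5→4,a→1 [Hopcroft].
'0a': N↓-sim [9, 3, 1] end={s2} rej; 2/2 single-dels accept.
'5gaa': N↓-sim [9, 8, 6, 3, 1] end={s2} — reject; 4/4 single-dels accept.
2 obstructions.
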